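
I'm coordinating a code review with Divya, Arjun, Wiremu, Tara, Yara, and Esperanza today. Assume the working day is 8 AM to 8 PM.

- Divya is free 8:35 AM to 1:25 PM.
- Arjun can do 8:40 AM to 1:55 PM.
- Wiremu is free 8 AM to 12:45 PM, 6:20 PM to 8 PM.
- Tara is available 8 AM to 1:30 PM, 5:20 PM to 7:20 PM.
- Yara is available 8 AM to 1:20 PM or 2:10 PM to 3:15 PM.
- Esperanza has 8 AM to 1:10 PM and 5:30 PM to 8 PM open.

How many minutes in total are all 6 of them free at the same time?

Divya ∩ Arjun: 08:40-13:25.
Divya ∩ Arjun ∩ Wiremu: 08:40-12:45.
Divya ∩ Arjun ∩ Wiremu ∩ Tara: 08:40-12:45.
Divya ∩ Arjun ∩ Wiremu ∩ Tara ∩ Yara: 08:40-12:45.
Divya ∩ Arjun ∩ Wiremu ∩ Tara ∩ Yara ∩ Esperanza: 08:40-12:45.
That's a single block of 245 minutes.

245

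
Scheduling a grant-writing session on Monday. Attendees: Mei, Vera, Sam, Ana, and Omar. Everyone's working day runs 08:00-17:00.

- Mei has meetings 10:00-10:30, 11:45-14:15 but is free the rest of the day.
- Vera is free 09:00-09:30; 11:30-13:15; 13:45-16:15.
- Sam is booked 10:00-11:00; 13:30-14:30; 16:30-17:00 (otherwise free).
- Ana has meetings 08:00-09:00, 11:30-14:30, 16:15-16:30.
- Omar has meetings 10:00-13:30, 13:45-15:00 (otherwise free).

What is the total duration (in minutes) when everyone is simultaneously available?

Mei free: 08:00-10:00, 10:30-11:45, 14:15-17:00 (invert busy blocks within the working day).
Vera free: 09:00-09:30, 11:30-13:15, 13:45-16:15.
Sam free: 08:00-10:00, 11:00-13:30, 14:30-16:30 (invert busy blocks within the working day).
Ana free: 09:00-11:30, 14:30-16:15, 16:30-17:00 (invert busy blocks within the working day).
Omar free: 08:00-10:00, 13:30-13:45, 15:00-17:00 (invert busy blocks within the working day).
Mei ∩ Vera: 09:00-09:30, 11:30-11:45, 14:15-16:15.
Mei ∩ Vera ∩ Sam: 09:00-09:30, 11:30-11:45, 14:30-16:15.
Mei ∩ Vera ∩ Sam ∩ Ana: 09:00-09:30, 14:30-16:15.
Mei ∩ Vera ∩ Sam ∩ Ana ∩ Omar: 09:00-09:30, 15:00-16:15.
Summing the common windows: 30 + 75 = 105 minutes.

105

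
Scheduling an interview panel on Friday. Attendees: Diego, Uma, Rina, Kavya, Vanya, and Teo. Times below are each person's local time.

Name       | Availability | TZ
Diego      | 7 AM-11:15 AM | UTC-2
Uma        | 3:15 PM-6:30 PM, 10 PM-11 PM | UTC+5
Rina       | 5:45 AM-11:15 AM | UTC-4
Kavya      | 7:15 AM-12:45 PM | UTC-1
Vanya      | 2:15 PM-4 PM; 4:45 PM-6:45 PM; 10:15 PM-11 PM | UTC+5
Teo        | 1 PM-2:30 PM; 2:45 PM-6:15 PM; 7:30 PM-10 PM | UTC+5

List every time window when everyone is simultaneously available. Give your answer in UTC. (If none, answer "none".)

Diego in UTC: 09:00-13:15 (add 2h to convert from UTC-2).
Uma in UTC: 10:15-13:30, 17:00-18:00 (subtract 5h to convert from UTC+5).
Rina in UTC: 09:45-15:15 (add 4h to convert from UTC-4).
Kavya in UTC: 08:15-13:45 (add 1h to convert from UTC-1).
Vanya in UTC: 09:15-11:00, 11:45-13:45, 17:15-18:00 (subtract 5h to convert from UTC+5).
Teo in UTC: 08:00-09:30, 09:45-13:15, 14:30-17:00 (subtract 5h to convert from UTC+5).
Diego ∩ Uma: 10:15-13:15.
Diego ∩ Uma ∩ Rina: 10:15-13:15.
Diego ∩ Uma ∩ Rina ∩ Kavya: 10:15-13:15.
Diego ∩ Uma ∩ Rina ∩ Kavya ∩ Vanya: 10:15-11:00, 11:45-13:15.
Diego ∩ Uma ∩ Rina ∩ Kavya ∩ Vanya ∩ Teo: 10:15-11:00, 11:45-13:15.
So the common availability across everyone is 10:15-11:00, 11:45-13:15.

10:15-11:00, 11:45-13:15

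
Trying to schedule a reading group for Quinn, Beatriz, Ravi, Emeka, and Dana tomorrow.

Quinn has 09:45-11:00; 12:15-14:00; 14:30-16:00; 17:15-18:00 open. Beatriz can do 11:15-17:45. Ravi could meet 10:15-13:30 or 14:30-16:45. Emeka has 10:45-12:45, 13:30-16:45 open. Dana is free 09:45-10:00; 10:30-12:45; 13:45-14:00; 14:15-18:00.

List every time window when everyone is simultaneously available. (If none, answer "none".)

Quinn ∩ Beatriz: 12:15-14:00, 14:30-16:00, 17:15-17:45.
Quinn ∩ Beatriz ∩ Ravi: 12:15-13:30, 14:30-16:00.
Quinn ∩ Beatriz ∩ Ravi ∩ Emeka: 12:15-12:45, 14:30-16:00.
Quinn ∩ Beatriz ∩ Ravi ∩ Emeka ∩ Dana: 12:15-12:45, 14:30-16:00.
So the common availability across everyone is 12:15-12:45, 14:30-16:00.

12:15-12:45, 14:30-16:00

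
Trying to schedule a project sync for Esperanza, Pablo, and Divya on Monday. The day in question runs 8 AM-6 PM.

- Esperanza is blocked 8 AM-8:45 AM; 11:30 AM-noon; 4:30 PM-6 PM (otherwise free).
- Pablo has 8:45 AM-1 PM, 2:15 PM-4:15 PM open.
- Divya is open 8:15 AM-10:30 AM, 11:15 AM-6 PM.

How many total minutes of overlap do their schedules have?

Esperanza free: 08:45-11:30, 12:00-16:30 (invert busy blocks within the working day).
Pablo free: 08:45-13:00, 14:15-16:15.
Divya free: 08:15-10:30, 11:15-18:00.
Esperanza ∩ Pablo: 08:45-11:30, 12:00-13:00, 14:15-16:15.
Esperanza ∩ Pablo ∩ Divya: 08:45-10:30, 11:15-11:30, 12:00-13:00, 14:15-16:15.
So the common availability across everyone is 08:45-10:30, 11:15-11:30, 12:00-13:00, 14:15-16:15.
Summing the common windows: 105 + 15 + 60 + 120 = 300 minutes.

300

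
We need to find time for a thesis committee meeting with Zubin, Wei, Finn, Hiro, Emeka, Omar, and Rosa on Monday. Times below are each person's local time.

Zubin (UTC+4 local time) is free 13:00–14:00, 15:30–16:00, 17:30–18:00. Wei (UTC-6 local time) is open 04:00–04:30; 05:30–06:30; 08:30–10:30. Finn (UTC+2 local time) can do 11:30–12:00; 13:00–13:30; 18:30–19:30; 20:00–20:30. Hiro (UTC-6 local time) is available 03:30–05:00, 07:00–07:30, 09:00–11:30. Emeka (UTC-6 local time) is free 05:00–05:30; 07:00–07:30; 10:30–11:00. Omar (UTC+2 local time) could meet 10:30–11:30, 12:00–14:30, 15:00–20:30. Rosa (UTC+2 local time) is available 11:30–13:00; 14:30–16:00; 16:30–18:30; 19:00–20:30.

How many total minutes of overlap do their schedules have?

Zubin in UTC: 09:00-10:00, 11:30-12:00, 13:30-14:00 (subtract 4h to convert from UTC+4).
Wei in UTC: 10:00-10:30, 11:30-12:30, 14:30-16:30 (add 6h to convert from UTC-6).
Finn in UTC: 09:30-10:00, 11:00-11:30, 16:30-17:30, 18:00-18:30 (subtract 2h to convert from UTC+2).
Hiro in UTC: 09:30-11:00, 13:00-13:30, 15:00-17:30 (add 6h to convert from UTC-6).
Emeka in UTC: 11:00-11:30, 13:00-13:30, 16:30-17:00 (add 6h to convert from UTC-6).
Omar in UTC: 08:30-09:30, 10:00-12:30, 13:00-18:30 (subtract 2h to convert from UTC+2).
Rosa in UTC: 09:30-11:00, 12:30-14:00, 14:30-16:30, 17:00-18:30 (subtract 2h to convert from UTC+2).
Zubin ∩ Wei: 11:30-12:00.
Zubin ∩ Wei ∩ Finn: ∅.
Zubin ∩ Wei ∩ Finn ∩ Hiro: ∅.
Zubin ∩ Wei ∩ Finn ∩ Hiro ∩ Emeka: ∅.
Zubin ∩ Wei ∩ Finn ∩ Hiro ∩ Emeka ∩ Omar: ∅.
Zubin ∩ Wei ∩ Finn ∩ Hiro ∩ Emeka ∩ Omar ∩ Rosa: ∅.
There is no time when everyone is free.
There is no common window, so the total is 0 minutes.

0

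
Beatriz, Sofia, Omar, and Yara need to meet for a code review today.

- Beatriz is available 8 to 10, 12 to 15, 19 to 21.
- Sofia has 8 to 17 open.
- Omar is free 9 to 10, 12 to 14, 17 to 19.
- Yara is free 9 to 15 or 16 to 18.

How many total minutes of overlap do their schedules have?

Beatriz ∩ Sofia: 08:00-10:00, 12:00-15:00.
Beatriz ∩ Sofia ∩ Omar: 09:00-10:00, 12:00-14:00.
Beatriz ∩ Sofia ∩ Omar ∩ Yara: 09:00-10:00, 12:00-14:00.
So the common availability across everyone is 09:00-10:00, 12:00-14:00.
Summing the common windows: 60 + 120 = 180 minutes.

180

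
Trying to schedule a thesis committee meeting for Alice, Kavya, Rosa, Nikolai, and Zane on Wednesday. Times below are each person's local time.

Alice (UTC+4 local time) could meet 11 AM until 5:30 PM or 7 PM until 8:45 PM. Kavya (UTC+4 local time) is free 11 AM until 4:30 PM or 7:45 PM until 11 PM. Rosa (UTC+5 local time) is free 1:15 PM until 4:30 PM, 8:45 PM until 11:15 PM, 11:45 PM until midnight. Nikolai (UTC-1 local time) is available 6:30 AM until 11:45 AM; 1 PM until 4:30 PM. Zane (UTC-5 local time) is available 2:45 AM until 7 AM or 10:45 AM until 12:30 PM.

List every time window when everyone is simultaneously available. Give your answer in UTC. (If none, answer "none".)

Alice in UTC: 07:00-13:30, 15:00-16:45 (subtract 4h to convert from UTC+4).
Kavya in UTC: 07:00-12:30, 15:45-19:00 (subtract 4h to convert from UTC+4).
Rosa in UTC: 08:15-11:30, 15:45-18:15, 18:45-19:00 (subtract 5h to convert from UTC+5).
Nikolai in UTC: 07:30-12:45, 14:00-17:30 (add 1h to convert from UTC-1).
Zane in UTC: 07:45-12:00, 15:45-17:30 (add 5h to convert from UTC-5).
Alice ∩ Kavya: 07:00-12:30, 15:45-16:45.
Alice ∩ Kavya ∩ Rosa: 08:15-11:30, 15:45-16:45.
Alice ∩ Kavya ∩ Rosa ∩ Nikolai: 08:15-11:30, 15:45-16:45.
Alice ∩ Kavya ∩ Rosa ∩ Nikolai ∩ Zane: 08:15-11:30, 15:45-16:45.

08:15-11:30, 15:45-16:45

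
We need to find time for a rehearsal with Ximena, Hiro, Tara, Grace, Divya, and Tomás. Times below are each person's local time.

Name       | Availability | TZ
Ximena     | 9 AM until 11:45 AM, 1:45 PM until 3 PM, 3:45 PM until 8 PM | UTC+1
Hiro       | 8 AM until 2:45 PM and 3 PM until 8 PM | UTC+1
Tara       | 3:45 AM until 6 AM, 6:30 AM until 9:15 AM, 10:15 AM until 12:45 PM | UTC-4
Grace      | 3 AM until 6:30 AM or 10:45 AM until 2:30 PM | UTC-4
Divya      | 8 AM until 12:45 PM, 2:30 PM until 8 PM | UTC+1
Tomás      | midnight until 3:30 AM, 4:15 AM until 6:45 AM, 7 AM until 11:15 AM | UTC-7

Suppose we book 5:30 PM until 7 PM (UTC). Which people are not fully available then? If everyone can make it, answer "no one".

Grace, Tara, Tomás

Ximena in UTC: 08:00-10:45, 12:45-14:00, 14:45-19:00 (subtract 1h to convert from UTC+1).
Hiro in UTC: 07:00-13:45, 14:00-19:00 (subtract 1h to convert from UTC+1).
Tara in UTC: 07:45-10:00, 10:30-13:15, 14:15-16:45 (add 4h to convert from UTC-4).
Grace in UTC: 07:00-10:30, 14:45-18:30 (add 4h to convert from UTC-4).
Divya in UTC: 07:00-11:45, 13:30-19:00 (subtract 1h to convert from UTC+1).
Tomás in UTC: 07:00-10:30, 11:15-13:45, 14:00-18:15 (add 7h to convert from UTC-7).
Ximena: free for 17:30-19:00. Hiro: free for 17:30-19:00. Tara: not fully free for 17:30-19:00. Grace: not fully free for 17:30-19:00. Divya: free for 17:30-19:00. Tomás: not fully free for 17:30-19:00.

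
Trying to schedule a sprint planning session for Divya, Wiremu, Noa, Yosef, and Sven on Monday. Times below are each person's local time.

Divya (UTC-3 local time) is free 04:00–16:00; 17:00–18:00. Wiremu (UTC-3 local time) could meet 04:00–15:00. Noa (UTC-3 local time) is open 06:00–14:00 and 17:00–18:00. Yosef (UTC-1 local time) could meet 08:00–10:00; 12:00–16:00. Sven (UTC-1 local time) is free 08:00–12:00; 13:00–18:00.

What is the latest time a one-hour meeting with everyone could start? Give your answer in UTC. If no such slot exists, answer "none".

16:00

Divya in UTC: 07:00-19:00, 20:00-21:00 (add 3h to convert from UTC-3).
Wiremu in UTC: 07:00-18:00 (add 3h to convert from UTC-3).
Noa in UTC: 09:00-17:00, 20:00-21:00 (add 3h to convert from UTC-3).
Yosef in UTC: 09:00-11:00, 13:00-17:00 (add 1h to convert from UTC-1).
Sven in UTC: 09:00-13:00, 14:00-19:00 (add 1h to convert from UTC-1).
Divya ∩ Wiremu: 07:00-18:00.
Divya ∩ Wiremu ∩ Noa: 09:00-17:00.
Divya ∩ Wiremu ∩ Noa ∩ Yosef: 09:00-11:00, 13:00-17:00.
Divya ∩ Wiremu ∩ Noa ∩ Yosef ∩ Sven: 09:00-11:00, 14:00-17:00.
So the common availability across everyone is 09:00-11:00, 14:00-17:00.
The last common window of at least 60 minutes is 14:00-17:00; a 60-minute meeting can start as late as 16:00 and still end by 17:00.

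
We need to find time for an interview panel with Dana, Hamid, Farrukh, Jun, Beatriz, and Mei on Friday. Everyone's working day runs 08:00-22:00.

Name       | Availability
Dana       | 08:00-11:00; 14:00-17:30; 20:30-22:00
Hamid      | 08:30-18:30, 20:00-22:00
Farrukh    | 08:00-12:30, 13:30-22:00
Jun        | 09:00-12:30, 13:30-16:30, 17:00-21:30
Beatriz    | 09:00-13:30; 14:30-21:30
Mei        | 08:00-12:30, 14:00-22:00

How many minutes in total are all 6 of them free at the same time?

330

Dana ∩ Hamid: 08:30-11:00, 14:00-17:30, 20:30-22:00.
Dana ∩ Hamid ∩ Farrukh: 08:30-11:00, 14:00-17:30, 20:30-22:00.
Dana ∩ Hamid ∩ Farrukh ∩ Jun: 09:00-11:00, 14:00-16:30, 17:00-17:30, 20:30-21:30.
Dana ∩ Hamid ∩ Farrukh ∩ Jun ∩ Beatriz: 09:00-11:00, 14:30-16:30, 17:00-17:30, 20:30-21:30.
Dana ∩ Hamid ∩ Farrukh ∩ Jun ∩ Beatriz ∩ Mei: 09:00-11:00, 14:30-16:30, 17:00-17:30, 20:30-21:30.
Summing the common windows: 120 + 120 + 30 + 60 = 330 minutes.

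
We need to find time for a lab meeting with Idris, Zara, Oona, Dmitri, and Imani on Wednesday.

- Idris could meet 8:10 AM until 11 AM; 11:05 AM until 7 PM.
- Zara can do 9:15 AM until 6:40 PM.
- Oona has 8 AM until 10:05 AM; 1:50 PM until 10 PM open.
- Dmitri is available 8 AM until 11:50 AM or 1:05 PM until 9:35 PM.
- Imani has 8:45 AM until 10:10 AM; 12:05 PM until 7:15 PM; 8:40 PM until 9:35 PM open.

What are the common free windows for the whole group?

Idris ∩ Zara: 09:15-11:00, 11:05-18:40.
Idris ∩ Zara ∩ Oona: 09:15-10:05, 13:50-18:40.
Idris ∩ Zara ∩ Oona ∩ Dmitri: 09:15-10:05, 13:50-18:40.
Idris ∩ Zara ∩ Oona ∩ Dmitri ∩ Imani: 09:15-10:05, 13:50-18:40.

09:15-10:05, 13:50-18:40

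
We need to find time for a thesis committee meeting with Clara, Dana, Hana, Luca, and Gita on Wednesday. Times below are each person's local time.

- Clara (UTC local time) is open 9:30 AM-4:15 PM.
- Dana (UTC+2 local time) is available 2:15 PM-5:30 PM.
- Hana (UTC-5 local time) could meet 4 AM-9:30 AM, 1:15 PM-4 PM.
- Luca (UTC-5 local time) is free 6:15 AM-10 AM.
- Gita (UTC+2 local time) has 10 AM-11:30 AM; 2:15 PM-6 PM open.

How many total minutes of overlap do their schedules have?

135

Clara in UTC: 09:30-16:15.
Dana in UTC: 12:15-15:30 (subtract 2h to convert from UTC+2).
Hana in UTC: 09:00-14:30, 18:15-21:00 (add 5h to convert from UTC-5).
Luca in UTC: 11:15-15:00 (add 5h to convert from UTC-5).
Gita in UTC: 08:00-09:30, 12:15-16:00 (subtract 2h to convert from UTC+2).
Clara ∩ Dana: 12:15-15:30.
Clara ∩ Dana ∩ Hana: 12:15-14:30.
Clara ∩ Dana ∩ Hana ∩ Luca: 12:15-14:30.
Clara ∩ Dana ∩ Hana ∩ Luca ∩ Gita: 12:15-14:30.
That's a single block of 135 minutes.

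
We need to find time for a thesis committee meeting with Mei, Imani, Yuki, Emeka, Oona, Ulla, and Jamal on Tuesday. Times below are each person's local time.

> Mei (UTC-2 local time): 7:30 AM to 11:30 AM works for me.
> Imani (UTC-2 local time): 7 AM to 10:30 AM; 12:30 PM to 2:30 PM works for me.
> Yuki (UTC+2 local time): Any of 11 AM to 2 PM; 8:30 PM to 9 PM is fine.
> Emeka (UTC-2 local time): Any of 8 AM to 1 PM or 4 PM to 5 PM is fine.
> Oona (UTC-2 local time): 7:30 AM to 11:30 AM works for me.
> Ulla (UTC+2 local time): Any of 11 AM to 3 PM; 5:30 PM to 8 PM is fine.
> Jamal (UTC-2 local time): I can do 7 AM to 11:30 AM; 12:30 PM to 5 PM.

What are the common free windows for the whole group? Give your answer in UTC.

10:00-12:00

Mei in UTC: 09:30-13:30 (add 2h to convert from UTC-2).
Imani in UTC: 09:00-12:30, 14:30-16:30 (add 2h to convert from UTC-2).
Yuki in UTC: 09:00-12:00, 18:30-19:00 (subtract 2h to convert from UTC+2).
Emeka in UTC: 10:00-15:00, 18:00-19:00 (add 2h to convert from UTC-2).
Oona in UTC: 09:30-13:30 (add 2h to convert from UTC-2).
Ulla in UTC: 09:00-13:00, 15:30-18:00 (subtract 2h to convert from UTC+2).
Jamal in UTC: 09:00-13:30, 14:30-19:00 (add 2h to convert from UTC-2).
Mei ∩ Imani: 09:30-12:30.
Mei ∩ Imani ∩ Yuki: 09:30-12:00.
Mei ∩ Imani ∩ Yuki ∩ Emeka: 10:00-12:00.
Mei ∩ Imani ∩ Yuki ∩ Emeka ∩ Oona: 10:00-12:00.
Mei ∩ Imani ∩ Yuki ∩ Emeka ∩ Oona ∩ Ulla: 10:00-12:00.
Mei ∩ Imani ∩ Yuki ∩ Emeka ∩ Oona ∩ Ulla ∩ Jamal: 10:00-12:00.
So the common availability across everyone is 10:00-12:00.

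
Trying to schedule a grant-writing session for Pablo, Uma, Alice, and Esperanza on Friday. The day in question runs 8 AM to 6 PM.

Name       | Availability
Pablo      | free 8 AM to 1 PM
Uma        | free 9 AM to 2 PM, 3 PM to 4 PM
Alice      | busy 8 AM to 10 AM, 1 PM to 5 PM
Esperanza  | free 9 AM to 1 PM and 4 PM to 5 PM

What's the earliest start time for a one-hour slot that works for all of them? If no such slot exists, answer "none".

10:00

Pablo free: 08:00-13:00.
Uma free: 09:00-14:00, 15:00-16:00.
Alice free: 10:00-13:00, 17:00-18:00 (invert busy blocks within the working day).
Esperanza free: 09:00-13:00, 16:00-17:00.
Pablo ∩ Uma: 09:00-13:00.
Pablo ∩ Uma ∩ Alice: 10:00-13:00.
Pablo ∩ Uma ∩ Alice ∩ Esperanza: 10:00-13:00.
So the common availability across everyone is 10:00-13:00.
The first common window of at least 60 minutes is 10:00-13:00, so the earliest start is 10:00.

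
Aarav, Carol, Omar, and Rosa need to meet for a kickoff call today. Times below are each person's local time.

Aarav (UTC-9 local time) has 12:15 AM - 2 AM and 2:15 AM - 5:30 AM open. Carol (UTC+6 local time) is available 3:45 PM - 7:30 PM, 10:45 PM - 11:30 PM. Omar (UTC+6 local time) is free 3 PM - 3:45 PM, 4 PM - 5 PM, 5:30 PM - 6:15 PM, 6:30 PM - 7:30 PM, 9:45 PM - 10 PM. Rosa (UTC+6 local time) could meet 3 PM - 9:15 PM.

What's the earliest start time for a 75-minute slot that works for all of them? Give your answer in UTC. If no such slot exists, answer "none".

Aarav in UTC: 09:15-11:00, 11:15-14:30 (add 9h to convert from UTC-9).
Carol in UTC: 09:45-13:30, 16:45-17:30 (subtract 6h to convert from UTC+6).
Omar in UTC: 09:00-09:45, 10:00-11:00, 11:30-12:15, 12:30-13:30, 15:45-16:00 (subtract 6h to convert from UTC+6).
Rosa in UTC: 09:00-15:15 (subtract 6h to convert from UTC+6).
Aarav ∩ Carol: 09:45-11:00, 11:15-13:30.
Aarav ∩ Carol ∩ Omar: 10:00-11:00, 11:30-12:15, 12:30-13:30.
Aarav ∩ Carol ∩ Omar ∩ Rosa: 10:00-11:00, 11:30-12:15, 12:30-13:30.
So the common availability across everyone is 10:00-11:00, 11:30-12:15, 12:30-13:30.
No common window is at least 75 minutes long.

none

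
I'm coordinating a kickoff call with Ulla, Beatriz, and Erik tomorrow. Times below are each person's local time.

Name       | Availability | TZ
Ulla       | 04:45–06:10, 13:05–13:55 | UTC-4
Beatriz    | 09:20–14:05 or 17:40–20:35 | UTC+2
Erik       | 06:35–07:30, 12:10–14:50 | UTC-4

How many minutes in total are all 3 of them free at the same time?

50

Ulla in UTC: 08:45-10:10, 17:05-17:55 (add 4h to convert from UTC-4).
Beatriz in UTC: 07:20-12:05, 15:40-18:35 (subtract 2h to convert from UTC+2).
Erik in UTC: 10:35-11:30, 16:10-18:50 (add 4h to convert from UTC-4).
Ulla ∩ Beatriz: 08:45-10:10, 17:05-17:55.
Ulla ∩ Beatriz ∩ Erik: 17:05-17:55.
So the common availability across everyone is 17:05-17:55.
That's a single block of 50 minutes.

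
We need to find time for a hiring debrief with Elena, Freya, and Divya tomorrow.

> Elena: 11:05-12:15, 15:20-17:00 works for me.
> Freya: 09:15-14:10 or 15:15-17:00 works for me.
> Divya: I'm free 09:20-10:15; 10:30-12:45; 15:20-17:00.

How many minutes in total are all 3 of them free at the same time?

170

Elena ∩ Freya: 11:05-12:15, 15:20-17:00.
Elena ∩ Freya ∩ Divya: 11:05-12:15, 15:20-17:00.
Those are the intersection windows.
Summing the common windows: 70 + 100 = 170 minutes.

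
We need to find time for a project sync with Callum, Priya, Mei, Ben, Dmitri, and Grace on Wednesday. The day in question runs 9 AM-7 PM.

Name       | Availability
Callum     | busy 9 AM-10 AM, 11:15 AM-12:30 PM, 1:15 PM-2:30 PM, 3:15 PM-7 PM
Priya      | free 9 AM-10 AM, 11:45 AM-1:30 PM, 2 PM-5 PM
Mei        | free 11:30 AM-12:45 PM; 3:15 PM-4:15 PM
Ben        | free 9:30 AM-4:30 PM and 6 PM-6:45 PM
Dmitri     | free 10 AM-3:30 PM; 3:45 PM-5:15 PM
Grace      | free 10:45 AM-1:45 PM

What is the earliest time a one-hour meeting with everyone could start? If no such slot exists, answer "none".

none

Callum free: 10:00-11:15, 12:30-13:15, 14:30-15:15 (invert busy blocks within the working day).
Priya free: 09:00-10:00, 11:45-13:30, 14:00-17:00.
Mei free: 11:30-12:45, 15:15-16:15.
Ben free: 09:30-16:30, 18:00-18:45.
Dmitri free: 10:00-15:30, 15:45-17:15.
Grace free: 10:45-13:45.
Callum ∩ Priya: 12:30-13:15, 14:30-15:15.
Callum ∩ Priya ∩ Mei: 12:30-12:45.
Callum ∩ Priya ∩ Mei ∩ Ben: 12:30-12:45.
Callum ∩ Priya ∩ Mei ∩ Ben ∩ Dmitri: 12:30-12:45.
Callum ∩ Priya ∩ Mei ∩ Ben ∩ Dmitri ∩ Grace: 12:30-12:45.
Those are the intersection windows.
No common window is at least 60 minutes long.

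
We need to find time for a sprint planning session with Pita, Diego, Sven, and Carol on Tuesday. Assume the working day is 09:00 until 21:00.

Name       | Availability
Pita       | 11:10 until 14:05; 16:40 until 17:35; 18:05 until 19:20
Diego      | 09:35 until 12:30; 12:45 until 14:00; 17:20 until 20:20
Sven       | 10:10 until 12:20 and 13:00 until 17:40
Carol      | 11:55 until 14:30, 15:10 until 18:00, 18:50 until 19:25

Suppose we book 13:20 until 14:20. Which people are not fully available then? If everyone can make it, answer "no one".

Diego, Pita

Pita: not fully free for 13:20-14:20. Diego: not fully free for 13:20-14:20. Sven: free for 13:20-14:20. Carol: free for 13:20-14:20.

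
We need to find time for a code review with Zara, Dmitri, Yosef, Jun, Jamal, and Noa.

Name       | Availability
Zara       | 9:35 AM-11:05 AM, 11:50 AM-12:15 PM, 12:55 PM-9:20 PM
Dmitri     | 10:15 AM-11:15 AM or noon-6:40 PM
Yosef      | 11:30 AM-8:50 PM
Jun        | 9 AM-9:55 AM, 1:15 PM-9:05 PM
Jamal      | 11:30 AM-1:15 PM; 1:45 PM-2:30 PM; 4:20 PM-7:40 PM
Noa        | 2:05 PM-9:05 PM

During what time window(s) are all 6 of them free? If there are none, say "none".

14:05-14:30, 16:20-18:40

Zara ∩ Dmitri: 10:15-11:05, 12:00-12:15, 12:55-18:40.
Zara ∩ Dmitri ∩ Yosef: 12:00-12:15, 12:55-18:40.
Zara ∩ Dmitri ∩ Yosef ∩ Jun: 13:15-18:40.
Zara ∩ Dmitri ∩ Yosef ∩ Jun ∩ Jamal: 13:45-14:30, 16:20-18:40.
Zara ∩ Dmitri ∩ Yosef ∩ Jun ∩ Jamal ∩ Noa: 14:05-14:30, 16:20-18:40.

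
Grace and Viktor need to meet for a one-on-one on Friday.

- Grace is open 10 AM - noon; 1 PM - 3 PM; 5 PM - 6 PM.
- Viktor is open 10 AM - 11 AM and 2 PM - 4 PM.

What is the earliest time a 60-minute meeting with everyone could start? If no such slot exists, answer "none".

Grace ∩ Viktor: 10:00-11:00, 14:00-15:00.
The first common window of at least 60 minutes is 10:00-11:00, so the earliest start is 10:00.

10:00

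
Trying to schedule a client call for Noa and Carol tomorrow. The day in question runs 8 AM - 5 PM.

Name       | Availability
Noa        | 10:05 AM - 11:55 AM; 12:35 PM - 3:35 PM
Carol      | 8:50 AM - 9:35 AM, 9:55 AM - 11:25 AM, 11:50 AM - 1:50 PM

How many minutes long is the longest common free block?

80

Noa ∩ Carol: 10:05-11:25, 11:50-11:55, 12:35-13:50.
Those are the intersection windows.
The longest is 10:05-11:25 at 80 minutes.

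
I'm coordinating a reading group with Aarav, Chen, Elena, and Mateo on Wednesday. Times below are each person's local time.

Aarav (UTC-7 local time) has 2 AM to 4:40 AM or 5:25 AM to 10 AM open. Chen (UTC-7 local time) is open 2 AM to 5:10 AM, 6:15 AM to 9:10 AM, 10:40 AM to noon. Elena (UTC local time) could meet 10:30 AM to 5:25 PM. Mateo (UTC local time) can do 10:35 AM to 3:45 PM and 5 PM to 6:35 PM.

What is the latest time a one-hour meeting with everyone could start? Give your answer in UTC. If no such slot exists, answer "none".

14:45

Aarav in UTC: 09:00-11:40, 12:25-17:00 (add 7h to convert from UTC-7).
Chen in UTC: 09:00-12:10, 13:15-16:10, 17:40-19:00 (add 7h to convert from UTC-7).
Elena in UTC: 10:30-17:25.
Mateo in UTC: 10:35-15:45, 17:00-18:35.
Aarav ∩ Chen: 09:00-11:40, 13:15-16:10.
Aarav ∩ Chen ∩ Elena: 10:30-11:40, 13:15-16:10.
Aarav ∩ Chen ∩ Elena ∩ Mateo: 10:35-11:40, 13:15-15:45.
The last common window of at least 60 minutes is 13:15-15:45; a 60-minute meeting can start as late as 14:45 and still end by 15:45.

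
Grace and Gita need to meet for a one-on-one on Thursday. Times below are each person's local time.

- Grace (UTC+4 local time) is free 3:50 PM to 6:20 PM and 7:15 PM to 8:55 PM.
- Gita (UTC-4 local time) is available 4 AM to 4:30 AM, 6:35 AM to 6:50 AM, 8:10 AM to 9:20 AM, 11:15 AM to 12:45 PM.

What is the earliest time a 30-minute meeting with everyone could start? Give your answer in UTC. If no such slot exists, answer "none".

12:10

Grace in UTC: 11:50-14:20, 15:15-16:55 (subtract 4h to convert from UTC+4).
Gita in UTC: 08:00-08:30, 10:35-10:50, 12:10-13:20, 15:15-16:45 (add 4h to convert from UTC-4).
Grace ∩ Gita: 12:10-13:20, 15:15-16:45.
The first common window of at least 30 minutes is 12:10-13:20, so the earliest start is 12:10.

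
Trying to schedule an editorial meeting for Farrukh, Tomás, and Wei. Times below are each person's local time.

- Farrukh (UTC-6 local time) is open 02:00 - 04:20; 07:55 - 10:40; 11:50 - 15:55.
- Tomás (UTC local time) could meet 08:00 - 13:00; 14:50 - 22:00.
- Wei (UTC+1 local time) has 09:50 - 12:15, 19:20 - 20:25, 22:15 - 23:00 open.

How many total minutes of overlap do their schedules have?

195

Farrukh in UTC: 08:00-10:20, 13:55-16:40, 17:50-21:55 (add 6h to convert from UTC-6).
Tomás in UTC: 08:00-13:00, 14:50-22:00.
Wei in UTC: 08:50-11:15, 18:20-19:25, 21:15-22:00 (subtract 1h to convert from UTC+1).
Farrukh ∩ Tomás: 08:00-10:20, 14:50-16:40, 17:50-21:55.
Farrukh ∩ Tomás ∩ Wei: 08:50-10:20, 18:20-19:25, 21:15-21:55.
So the common availability across everyone is 08:50-10:20, 18:20-19:25, 21:15-21:55.
Summing the common windows: 90 + 65 + 40 = 195 minutes.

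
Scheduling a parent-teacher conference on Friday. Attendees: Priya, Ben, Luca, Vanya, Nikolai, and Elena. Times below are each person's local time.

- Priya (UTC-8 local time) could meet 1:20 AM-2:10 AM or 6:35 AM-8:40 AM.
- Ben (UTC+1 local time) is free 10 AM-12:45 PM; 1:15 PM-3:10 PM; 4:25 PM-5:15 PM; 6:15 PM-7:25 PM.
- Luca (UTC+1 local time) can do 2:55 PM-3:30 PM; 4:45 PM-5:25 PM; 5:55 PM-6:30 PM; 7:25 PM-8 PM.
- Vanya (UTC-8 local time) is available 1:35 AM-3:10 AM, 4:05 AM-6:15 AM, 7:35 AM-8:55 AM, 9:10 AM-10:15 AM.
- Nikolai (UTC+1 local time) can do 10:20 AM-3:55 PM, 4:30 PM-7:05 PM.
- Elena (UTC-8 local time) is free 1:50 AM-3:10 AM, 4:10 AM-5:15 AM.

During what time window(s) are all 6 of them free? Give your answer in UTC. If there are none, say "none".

Priya in UTC: 09:20-10:10, 14:35-16:40 (add 8h to convert from UTC-8).
Ben in UTC: 09:00-11:45, 12:15-14:10, 15:25-16:15, 17:15-18:25 (subtract 1h to convert from UTC+1).
Luca in UTC: 13:55-14:30, 15:45-16:25, 16:55-17:30, 18:25-19:00 (subtract 1h to convert from UTC+1).
Vanya in UTC: 09:35-11:10, 12:05-14:15, 15:35-16:55, 17:10-18:15 (add 8h to convert from UTC-8).
Nikolai in UTC: 09:20-14:55, 15:30-18:05 (subtract 1h to convert from UTC+1).
Elena in UTC: 09:50-11:10, 12:10-13:15 (add 8h to convert from UTC-8).
Priya ∩ Ben: 09:20-10:10, 15:25-16:15.
Priya ∩ Ben ∩ Luca: 15:45-16:15.
Priya ∩ Ben ∩ Luca ∩ Vanya: 15:45-16:15.
Priya ∩ Ben ∩ Luca ∩ Vanya ∩ Nikolai: 15:45-16:15.
Priya ∩ Ben ∩ Luca ∩ Vanya ∩ Nikolai ∩ Elena: ∅.
There is no time when everyone is free.

none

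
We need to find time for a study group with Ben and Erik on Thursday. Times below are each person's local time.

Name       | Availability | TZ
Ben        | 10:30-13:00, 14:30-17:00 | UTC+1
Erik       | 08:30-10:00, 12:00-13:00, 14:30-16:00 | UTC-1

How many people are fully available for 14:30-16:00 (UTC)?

1

Ben in UTC: 09:30-12:00, 13:30-16:00 (subtract 1h to convert from UTC+1).
Erik in UTC: 09:30-11:00, 13:00-14:00, 15:30-17:00 (add 1h to convert from UTC-1).
Ben can make the full 14:30-16:00 slot — that's 1.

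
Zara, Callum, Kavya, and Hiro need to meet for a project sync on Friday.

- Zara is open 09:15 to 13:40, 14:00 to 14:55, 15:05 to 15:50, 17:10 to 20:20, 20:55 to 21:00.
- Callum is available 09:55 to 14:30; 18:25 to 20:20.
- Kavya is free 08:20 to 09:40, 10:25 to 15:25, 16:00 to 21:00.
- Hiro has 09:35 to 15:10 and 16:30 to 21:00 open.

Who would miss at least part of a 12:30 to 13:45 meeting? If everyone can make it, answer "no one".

Zara

Zara: not fully free for 12:30-13:45. Callum: free for 12:30-13:45. Kavya: free for 12:30-13:45. Hiro: free for 12:30-13:45.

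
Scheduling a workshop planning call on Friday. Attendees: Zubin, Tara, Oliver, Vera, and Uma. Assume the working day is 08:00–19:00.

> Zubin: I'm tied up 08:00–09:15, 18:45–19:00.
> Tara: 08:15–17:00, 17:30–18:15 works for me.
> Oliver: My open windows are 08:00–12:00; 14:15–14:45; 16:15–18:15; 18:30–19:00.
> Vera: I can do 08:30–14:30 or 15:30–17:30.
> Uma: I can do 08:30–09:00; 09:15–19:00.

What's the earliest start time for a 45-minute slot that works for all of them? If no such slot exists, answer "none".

Zubin free: 09:15-18:45 (invert busy blocks within the working day).
Tara free: 08:15-17:00, 17:30-18:15.
Oliver free: 08:00-12:00, 14:15-14:45, 16:15-18:15, 18:30-19:00.
Vera free: 08:30-14:30, 15:30-17:30.
Uma free: 08:30-09:00, 09:15-19:00.
Zubin ∩ Tara: 09:15-17:00, 17:30-18:15.
Zubin ∩ Tara ∩ Oliver: 09:15-12:00, 14:15-14:45, 16:15-17:00, 17:30-18:15.
Zubin ∩ Tara ∩ Oliver ∩ Vera: 09:15-12:00, 14:15-14:30, 16:15-17:00.
Zubin ∩ Tara ∩ Oliver ∩ Vera ∩ Uma: 09:15-12:00, 14:15-14:30, 16:15-17:00.
So the common availability across everyone is 09:15-12:00, 14:15-14:30, 16:15-17:00.
The first common window of at least 45 minutes is 09:15-12:00, so the earliest start is 09:15.

09:15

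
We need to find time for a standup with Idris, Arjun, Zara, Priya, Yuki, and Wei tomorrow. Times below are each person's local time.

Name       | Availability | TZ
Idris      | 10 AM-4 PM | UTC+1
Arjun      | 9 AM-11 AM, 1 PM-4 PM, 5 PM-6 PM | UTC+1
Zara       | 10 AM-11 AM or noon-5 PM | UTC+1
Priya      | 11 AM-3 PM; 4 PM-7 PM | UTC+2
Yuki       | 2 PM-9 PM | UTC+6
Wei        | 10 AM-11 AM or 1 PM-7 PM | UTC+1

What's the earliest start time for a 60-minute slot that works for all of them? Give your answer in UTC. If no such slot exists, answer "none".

Idris in UTC: 09:00-15:00 (subtract 1h to convert from UTC+1).
Arjun in UTC: 08:00-10:00, 12:00-15:00, 16:00-17:00 (subtract 1h to convert from UTC+1).
Zara in UTC: 09:00-10:00, 11:00-16:00 (subtract 1h to convert from UTC+1).
Priya in UTC: 09:00-13:00, 14:00-17:00 (subtract 2h to convert from UTC+2).
Yuki in UTC: 08:00-15:00 (subtract 6h to convert from UTC+6).
Wei in UTC: 09:00-10:00, 12:00-18:00 (subtract 1h to convert from UTC+1).
Idris ∩ Arjun: 09:00-10:00, 12:00-15:00.
Idris ∩ Arjun ∩ Zara: 09:00-10:00, 12:00-15:00.
Idris ∩ Arjun ∩ Zara ∩ Priya: 09:00-10:00, 12:00-13:00, 14:00-15:00.
Idris ∩ Arjun ∩ Zara ∩ Priya ∩ Yuki: 09:00-10:00, 12:00-13:00, 14:00-15:00.
Idris ∩ Arjun ∩ Zara ∩ Priya ∩ Yuki ∩ Wei: 09:00-10:00, 12:00-13:00, 14:00-15:00.
Those are the intersection windows.
The first common window of at least 60 minutes is 09:00-10:00, so the earliest start is 09:00.

09:00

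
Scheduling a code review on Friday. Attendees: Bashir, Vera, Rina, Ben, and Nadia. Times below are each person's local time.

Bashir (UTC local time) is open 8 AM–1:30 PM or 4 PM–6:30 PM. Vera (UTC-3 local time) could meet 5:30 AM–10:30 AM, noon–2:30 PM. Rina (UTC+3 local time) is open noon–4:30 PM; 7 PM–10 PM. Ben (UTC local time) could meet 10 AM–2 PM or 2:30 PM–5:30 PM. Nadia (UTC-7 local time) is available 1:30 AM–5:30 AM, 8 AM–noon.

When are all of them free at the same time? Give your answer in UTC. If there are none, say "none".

Bashir in UTC: 08:00-13:30, 16:00-18:30.
Vera in UTC: 08:30-13:30, 15:00-17:30 (add 3h to convert from UTC-3).
Rina in UTC: 09:00-13:30, 16:00-19:00 (subtract 3h to convert from UTC+3).
Ben in UTC: 10:00-14:00, 14:30-17:30.
Nadia in UTC: 08:30-12:30, 15:00-19:00 (add 7h to convert from UTC-7).
Bashir ∩ Vera: 08:30-13:30, 16:00-17:30.
Bashir ∩ Vera ∩ Rina: 09:00-13:30, 16:00-17:30.
Bashir ∩ Vera ∩ Rina ∩ Ben: 10:00-13:30, 16:00-17:30.
Bashir ∩ Vera ∩ Rina ∩ Ben ∩ Nadia: 10:00-12:30, 16:00-17:30.
So the common availability across everyone is 10:00-12:30, 16:00-17:30.

10:00-12:30, 16:00-17:30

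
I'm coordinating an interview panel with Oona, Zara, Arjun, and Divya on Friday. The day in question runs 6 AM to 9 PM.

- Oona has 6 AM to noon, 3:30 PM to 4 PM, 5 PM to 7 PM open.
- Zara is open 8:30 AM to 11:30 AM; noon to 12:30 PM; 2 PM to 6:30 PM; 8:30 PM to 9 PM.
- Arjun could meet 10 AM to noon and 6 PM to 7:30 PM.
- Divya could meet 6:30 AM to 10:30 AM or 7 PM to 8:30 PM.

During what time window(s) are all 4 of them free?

10:00-10:30

Oona ∩ Zara: 08:30-11:30, 15:30-16:00, 17:00-18:30.
Oona ∩ Zara ∩ Arjun: 10:00-11:30, 18:00-18:30.
Oona ∩ Zara ∩ Arjun ∩ Divya: 10:00-10:30.
Those are the intersection windows.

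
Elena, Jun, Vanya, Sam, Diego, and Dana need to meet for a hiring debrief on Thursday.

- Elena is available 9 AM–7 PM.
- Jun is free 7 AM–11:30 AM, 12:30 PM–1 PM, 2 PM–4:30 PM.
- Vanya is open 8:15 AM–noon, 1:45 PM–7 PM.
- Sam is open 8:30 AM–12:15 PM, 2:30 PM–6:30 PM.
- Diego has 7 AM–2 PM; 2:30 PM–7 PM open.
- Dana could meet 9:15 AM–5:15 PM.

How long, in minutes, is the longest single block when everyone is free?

Elena ∩ Jun: 09:00-11:30, 12:30-13:00, 14:00-16:30.
Elena ∩ Jun ∩ Vanya: 09:00-11:30, 14:00-16:30.
Elena ∩ Jun ∩ Vanya ∩ Sam: 09:00-11:30, 14:30-16:30.
Elena ∩ Jun ∩ Vanya ∩ Sam ∩ Diego: 09:00-11:30, 14:30-16:30.
Elena ∩ Jun ∩ Vanya ∩ Sam ∩ Diego ∩ Dana: 09:15-11:30, 14:30-16:30.
Those are the intersection windows.
The longest is 09:15-11:30 at 135 minutes.

135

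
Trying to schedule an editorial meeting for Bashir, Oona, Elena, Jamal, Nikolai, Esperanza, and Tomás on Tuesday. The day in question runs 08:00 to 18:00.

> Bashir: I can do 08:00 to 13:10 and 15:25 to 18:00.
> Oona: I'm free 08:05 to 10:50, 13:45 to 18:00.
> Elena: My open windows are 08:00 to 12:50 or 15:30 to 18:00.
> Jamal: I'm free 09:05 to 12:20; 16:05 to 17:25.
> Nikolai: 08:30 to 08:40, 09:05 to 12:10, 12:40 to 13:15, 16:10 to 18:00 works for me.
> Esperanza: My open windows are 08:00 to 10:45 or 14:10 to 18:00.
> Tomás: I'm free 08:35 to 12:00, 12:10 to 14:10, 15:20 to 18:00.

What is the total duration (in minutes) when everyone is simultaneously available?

175

Bashir ∩ Oona: 08:05-10:50, 15:25-18:00.
Bashir ∩ Oona ∩ Elena: 08:05-10:50, 15:30-18:00.
Bashir ∩ Oona ∩ Elena ∩ Jamal: 09:05-10:50, 16:05-17:25.
Bashir ∩ Oona ∩ Elena ∩ Jamal ∩ Nikolai: 09:05-10:50, 16:10-17:25.
Bashir ∩ Oona ∩ Elena ∩ Jamal ∩ Nikolai ∩ Esperanza: 09:05-10:45, 16:10-17:25.
Bashir ∩ Oona ∩ Elena ∩ Jamal ∩ Nikolai ∩ Esperanza ∩ Tomás: 09:05-10:45, 16:10-17:25.
Summing the common windows: 100 + 75 = 175 minutes.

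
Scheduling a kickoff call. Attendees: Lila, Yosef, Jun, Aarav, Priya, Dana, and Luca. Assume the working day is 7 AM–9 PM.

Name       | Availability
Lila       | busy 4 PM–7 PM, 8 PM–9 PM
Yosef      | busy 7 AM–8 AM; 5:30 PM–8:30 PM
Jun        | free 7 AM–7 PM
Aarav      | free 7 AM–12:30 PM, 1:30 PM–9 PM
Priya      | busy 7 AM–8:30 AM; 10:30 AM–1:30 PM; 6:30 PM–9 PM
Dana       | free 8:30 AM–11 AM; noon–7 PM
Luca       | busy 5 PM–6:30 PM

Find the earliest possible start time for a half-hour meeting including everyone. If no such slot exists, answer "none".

08:30

Lila free: 07:00-16:00, 19:00-20:00 (invert busy blocks within the working day).
Yosef free: 08:00-17:30, 20:30-21:00 (invert busy blocks within the working day).
Jun free: 07:00-19:00.
Aarav free: 07:00-12:30, 13:30-21:00.
Priya free: 08:30-10:30, 13:30-18:30 (invert busy blocks within the working day).
Dana free: 08:30-11:00, 12:00-19:00.
Luca free: 07:00-17:00, 18:30-21:00 (invert busy blocks within the working day).
Lila ∩ Yosef: 08:00-16:00.
Lila ∩ Yosef ∩ Jun: 08:00-16:00.
Lila ∩ Yosef ∩ Jun ∩ Aarav: 08:00-12:30, 13:30-16:00.
Lila ∩ Yosef ∩ Jun ∩ Aarav ∩ Priya: 08:30-10:30, 13:30-16:00.
Lila ∩ Yosef ∩ Jun ∩ Aarav ∩ Priya ∩ Dana: 08:30-10:30, 13:30-16:00.
Lila ∩ Yosef ∩ Jun ∩ Aarav ∩ Priya ∩ Dana ∩ Luca: 08:30-10:30, 13:30-16:00.
The first common window of at least 30 minutes is 08:30-10:30, so the earliest start is 08:30.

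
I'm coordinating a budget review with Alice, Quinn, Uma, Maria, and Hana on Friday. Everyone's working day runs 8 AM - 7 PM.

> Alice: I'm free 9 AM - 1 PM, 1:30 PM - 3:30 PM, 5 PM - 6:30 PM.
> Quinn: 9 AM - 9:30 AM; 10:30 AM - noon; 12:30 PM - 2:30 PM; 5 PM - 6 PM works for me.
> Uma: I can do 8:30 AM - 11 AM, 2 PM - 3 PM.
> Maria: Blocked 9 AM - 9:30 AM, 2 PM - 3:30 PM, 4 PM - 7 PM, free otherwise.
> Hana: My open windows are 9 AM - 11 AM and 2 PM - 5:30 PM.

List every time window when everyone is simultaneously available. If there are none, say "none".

10:30-11:00

Alice free: 09:00-13:00, 13:30-15:30, 17:00-18:30.
Quinn free: 09:00-09:30, 10:30-12:00, 12:30-14:30, 17:00-18:00.
Uma free: 08:30-11:00, 14:00-15:00.
Maria free: 08:00-09:00, 09:30-14:00, 15:30-16:00 (invert busy blocks within the working day).
Hana free: 09:00-11:00, 14:00-17:30.
Alice ∩ Quinn: 09:00-09:30, 10:30-12:00, 12:30-13:00, 13:30-14:30, 17:00-18:00.
Alice ∩ Quinn ∩ Uma: 09:00-09:30, 10:30-11:00, 14:00-14:30.
Alice ∩ Quinn ∩ Uma ∩ Maria: 10:30-11:00.
Alice ∩ Quinn ∩ Uma ∩ Maria ∩ Hana: 10:30-11:00.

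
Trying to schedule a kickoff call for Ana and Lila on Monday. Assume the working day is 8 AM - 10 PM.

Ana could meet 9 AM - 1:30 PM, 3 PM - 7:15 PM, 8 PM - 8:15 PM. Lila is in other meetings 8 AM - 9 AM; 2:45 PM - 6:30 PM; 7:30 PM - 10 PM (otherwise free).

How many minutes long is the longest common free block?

270

Ana free: 09:00-13:30, 15:00-19:15, 20:00-20:15.
Lila free: 09:00-14:45, 18:30-19:30 (invert busy blocks within the working day).
Ana ∩ Lila: 09:00-13:30, 18:30-19:15.
Those are the intersection windows.
The longest is 09:00-13:30 at 270 minutes.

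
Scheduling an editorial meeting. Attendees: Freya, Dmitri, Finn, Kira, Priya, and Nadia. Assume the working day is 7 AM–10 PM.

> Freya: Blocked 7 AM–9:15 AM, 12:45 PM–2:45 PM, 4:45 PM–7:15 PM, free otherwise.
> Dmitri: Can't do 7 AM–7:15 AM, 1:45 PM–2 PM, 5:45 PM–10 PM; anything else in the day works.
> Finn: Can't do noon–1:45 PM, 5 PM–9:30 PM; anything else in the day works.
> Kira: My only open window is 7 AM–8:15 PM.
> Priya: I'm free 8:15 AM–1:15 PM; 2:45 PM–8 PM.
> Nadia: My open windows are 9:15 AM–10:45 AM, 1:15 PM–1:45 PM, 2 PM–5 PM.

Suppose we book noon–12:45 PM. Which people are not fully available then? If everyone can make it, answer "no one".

Freya free: 09:15-12:45, 14:45-16:45, 19:15-22:00 (invert busy blocks within the working day).
Dmitri free: 07:15-13:45, 14:00-17:45 (invert busy blocks within the working day).
Finn free: 07:00-12:00, 13:45-17:00, 21:30-22:00 (invert busy blocks within the working day).
Kira free: 07:00-20:15.
Priya free: 08:15-13:15, 14:45-20:00.
Nadia free: 09:15-10:45, 13:15-13:45, 14:00-17:00.
Freya: free for 12:00-12:45. Dmitri: free for 12:00-12:45. Finn: not fully free for 12:00-12:45. Kira: free for 12:00-12:45. Priya: free for 12:00-12:45. Nadia: not fully free for 12:00-12:45.

Finn, Nadia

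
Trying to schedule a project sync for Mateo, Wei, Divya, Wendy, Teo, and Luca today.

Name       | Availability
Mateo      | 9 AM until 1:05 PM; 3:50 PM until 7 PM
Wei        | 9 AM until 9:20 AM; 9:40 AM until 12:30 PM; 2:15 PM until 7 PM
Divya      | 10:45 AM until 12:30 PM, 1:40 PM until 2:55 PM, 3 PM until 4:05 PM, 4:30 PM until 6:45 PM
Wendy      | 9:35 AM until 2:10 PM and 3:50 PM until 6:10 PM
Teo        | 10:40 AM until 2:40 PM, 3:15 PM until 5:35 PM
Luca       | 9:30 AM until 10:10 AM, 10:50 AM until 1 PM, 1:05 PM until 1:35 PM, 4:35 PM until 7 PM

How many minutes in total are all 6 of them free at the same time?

160

Mateo ∩ Wei: 09:00-09:20, 09:40-12:30, 15:50-19:00.
Mateo ∩ Wei ∩ Divya: 10:45-12:30, 15:50-16:05, 16:30-18:45.
Mateo ∩ Wei ∩ Divya ∩ Wendy: 10:45-12:30, 15:50-16:05, 16:30-18:10.
Mateo ∩ Wei ∩ Divya ∩ Wendy ∩ Teo: 10:45-12:30, 15:50-16:05, 16:30-17:35.
Mateo ∩ Wei ∩ Divya ∩ Wendy ∩ Teo ∩ Luca: 10:50-12:30, 16:35-17:35.
Those are the intersection windows.
Summing the common windows: 100 + 60 = 160 minutes.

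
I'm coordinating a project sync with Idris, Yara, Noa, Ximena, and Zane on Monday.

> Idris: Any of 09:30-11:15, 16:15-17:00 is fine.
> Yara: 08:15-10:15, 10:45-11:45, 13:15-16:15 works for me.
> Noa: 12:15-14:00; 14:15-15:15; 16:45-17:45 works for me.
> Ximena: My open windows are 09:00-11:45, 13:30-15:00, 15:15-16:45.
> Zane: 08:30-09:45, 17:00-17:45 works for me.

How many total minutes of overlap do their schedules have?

Idris ∩ Yara: 09:30-10:15, 10:45-11:15.
Idris ∩ Yara ∩ Noa: ∅.
Idris ∩ Yara ∩ Noa ∩ Ximena: ∅.
Idris ∩ Yara ∩ Noa ∩ Ximena ∩ Zane: ∅.
There is no time when everyone is free.
There is no common window, so the total is 0 minutes.

0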